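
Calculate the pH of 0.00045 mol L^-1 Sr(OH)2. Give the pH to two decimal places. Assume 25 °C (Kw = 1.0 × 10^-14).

Sr(OH)2 is a strong base (each formula unit releases 2 OH-); [OH-] = 0.0009 M.
pOH = -log(0.0009) = 3.05
pH = 14.00 - 3.05 = 10.95

pH = 10.95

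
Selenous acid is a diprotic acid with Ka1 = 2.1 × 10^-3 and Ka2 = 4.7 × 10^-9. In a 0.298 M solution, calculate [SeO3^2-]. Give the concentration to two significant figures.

4.7 × 10^-9 M

First ionization gives [H+] ≈ [HSeO3-] = 2.40 × 10^-2 M.
Second step: Ka2 = [H+][SeO3^2-]/[HSeO3-] ≈ [SeO3^2-] (since [H+] ≈ [HSeO3-]).
So [SeO3^2-] ≈ Ka2.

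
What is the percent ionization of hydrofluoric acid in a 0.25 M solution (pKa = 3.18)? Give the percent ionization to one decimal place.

HF ⇌ F- + H+; let x = [H+] at equilibrium.
Ka = 10^(−3.18) = 6.61 × 10^-4
Ka = x²/(C₀ − x); solving the quadratic gives x = 1.25 × 10^-2 M.
Fraction ionized = 1.25 × 10^-2 / 0.25 = 0.0500 → 5.0%

5.0%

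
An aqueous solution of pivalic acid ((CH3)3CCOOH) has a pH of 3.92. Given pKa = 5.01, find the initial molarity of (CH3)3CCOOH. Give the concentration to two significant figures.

C₀ = 1.6 × 10^-3 M

[H+] = 10^(-3.92) = 1.20 × 10^-4 M = x
Ka = 10^(−5.01) = 9.77 × 10^-6
Ka = x²/(C₀ − x) ⇒ C₀ = x + x²/Ka
C₀ = 1.20 × 10^-4 + (1.20 × 10^-4)²/(9.77 × 10^-6) = 1.59 × 10^-3 M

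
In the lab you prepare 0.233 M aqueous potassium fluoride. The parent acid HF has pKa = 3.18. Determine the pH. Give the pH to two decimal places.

pH = 8.27

F- is the conjugate base of the weak acid HF.
Ka = 10^(−3.18) = 6.61 × 10^-4
Kb = Kw/Ka = 1.0×10^-14 / 6.61 × 10^-4 = 1.51 × 10^-11
Kb = x²/(0.233 − x) = 1.51 × 10^-11
Neglecting x in the denominator: x = √(1.51 × 10^-11 × 0.233) = 1.88 × 10^-6 M
(x/C₀ = 0.00081% < 5%, so the approximation holds.)
pOH = 5.73, so pH = 14.00 − pOH = 8.27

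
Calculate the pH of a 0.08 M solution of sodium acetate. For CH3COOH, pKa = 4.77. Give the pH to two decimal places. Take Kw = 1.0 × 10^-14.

CH3COO- is the conjugate base of the weak acid CH3COOH.
Ka = 10^(−4.77) = 1.70 × 10^-5
Kb = Kw/Ka = 1.0×10^-14 / 1.70 × 10^-5 = 5.88 × 10^-10
Let x = [OH-] at equilibrium. Kb = x²/(0.08 − x).
Since Kb ≪ C₀, x ≈ √(Kb·C₀) = 6.86 × 10^-6 M.
pOH = −log(6.86 × 10^-6) = 5.16; pH = 14.00 − 5.16 = 8.84

pH = 8.84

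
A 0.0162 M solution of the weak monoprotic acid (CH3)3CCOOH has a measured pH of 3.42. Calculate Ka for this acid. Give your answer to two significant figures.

Ka = 9.1 × 10^-6

[H+] = 10^(-3.42) = 3.80 × 10^-4 M
At equilibrium [HA] = 0.0162 − 3.80 × 10^-4 = 1.58 × 10^-2 M
Ka = [H+][A-]/[HA] = (3.80 × 10^-4)² / 1.58 × 10^-2 = 9.1 × 10^-6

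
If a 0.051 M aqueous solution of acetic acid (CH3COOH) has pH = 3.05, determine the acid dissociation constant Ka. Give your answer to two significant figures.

Ka = 1.6 × 10^-5

[H+] = 10^(-3.05) = 8.91 × 10^-4 M
At equilibrium [HA] = 0.051 − 8.91 × 10^-4 = 5.01 × 10^-2 M
Ka = [H+][A-]/[HA] = (8.91 × 10^-4)² / 5.01 × 10^-2 = 1.6 × 10^-5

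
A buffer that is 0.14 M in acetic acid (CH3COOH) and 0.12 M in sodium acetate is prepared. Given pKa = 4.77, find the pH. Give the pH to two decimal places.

Henderson–Hasselbalch: pH = pKa + log([CH3COO-]/[CH3COOH]) = 4.77 + log(0.12/0.14)
pH = 4.77 + (-0.067) = 4.70

pH = 4.70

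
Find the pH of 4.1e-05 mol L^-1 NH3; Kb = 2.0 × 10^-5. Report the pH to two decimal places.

NH3 + H2O ⇌ NH4+ + OH-
Kb = [OH-]²/(4.1e-05 − [OH-]) = 2.0 × 10^-5
The 5% rule fails; solving [OH-]² + Kb·[OH-] − Kb·C₀ = 0 exactly:
[OH-] = (−Kb + √(Kb² + 4·Kb·C₀))/2 = 2.03 × 10^-5 M
pOH = 4.69, so pH = 14.00 − pOH = 9.31

pH = 9.31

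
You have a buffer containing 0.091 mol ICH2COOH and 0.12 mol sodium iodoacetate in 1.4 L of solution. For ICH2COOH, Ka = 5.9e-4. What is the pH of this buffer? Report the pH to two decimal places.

pKa = −log(5.9 × 10^-4) = 3.229
Using pH = pKa + log([base]/[acid]) with [base]/[acid] = 0.12/0.091:
pH = 3.229 + (+0.120) = 3.35

pH = 3.35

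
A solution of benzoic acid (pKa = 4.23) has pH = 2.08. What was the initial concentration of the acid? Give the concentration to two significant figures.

C₀ = 1.2 M

[H+] = 10^(-2.08) = 8.32 × 10^-3 M = x
Ka = 10^(−4.23) = 5.89 × 10^-5
Ka = x²/(C₀ − x) ⇒ C₀ = x + x²/Ka
C₀ = 8.32 × 10^-3 + (8.32 × 10^-3)²/(5.89 × 10^-5) = 1.18 M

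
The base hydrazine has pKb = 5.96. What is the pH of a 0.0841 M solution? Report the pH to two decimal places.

pH = 10.48

N2H4 + H2O ⇌ N2H5+ + OH-
Kb = 10^(−5.96) = 1.10 × 10^-6
Kb = x²/(0.0841 − x) = 1.10 × 10^-6
Neglecting x in the denominator: x = √(1.10 × 10^-6 × 0.0841) = 3.04 × 10^-4 M
(x/C₀ = 0.36% < 5%, so the approximation holds.)
pOH = 3.52, so pH = 14.00 − pOH = 10.48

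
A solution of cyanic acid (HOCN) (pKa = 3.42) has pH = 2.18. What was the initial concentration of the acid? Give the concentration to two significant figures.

[H+] = 10^(-2.18) = 6.61 × 10^-3 M = x
Ka = 10^(−3.42) = 3.80 × 10^-4
Ka = x²/(C₀ − x) ⇒ C₀ = x + x²/Ka
C₀ = 6.61 × 10^-3 + (6.61 × 10^-3)²/(3.80 × 10^-4) = 1.22 × 10^-1 M

C₀ = 1.2 × 10^-1 M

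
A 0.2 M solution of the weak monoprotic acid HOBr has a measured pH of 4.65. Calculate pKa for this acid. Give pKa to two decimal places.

pKa = 8.60

[H+] = 10^(-4.65) = 2.24 × 10^-5 M
At equilibrium [HA] = 0.2 − 2.24 × 10^-5 = 2.00 × 10^-1 M
Ka = [H+][A-]/[HA] = (2.24 × 10^-5)² / 2.00 × 10^-1 = 2.51 × 10^-9
pKa = -log(2.51 × 10^-9) = 8.60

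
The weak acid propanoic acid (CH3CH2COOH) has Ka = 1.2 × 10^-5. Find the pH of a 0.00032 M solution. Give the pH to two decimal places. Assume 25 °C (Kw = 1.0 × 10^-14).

pH = 4.25

CH3CH2COOH ⇌ CH3CH2COO- + H+
From the ICE table, Ka = [H+]²/(0.00032 − [H+]) = 1.2 × 10^-5.
The 5% rule fails; solving [H+]² + Ka·[H+] − Ka·C₀ = 0 exactly:
[H+] = [−1.2e-05 + √(1.2e-05² + 1.54e-08)]/2 = 5.63 × 10^-5 M
pH = −log[H+] = −log(5.63 × 10^-5) = 4.25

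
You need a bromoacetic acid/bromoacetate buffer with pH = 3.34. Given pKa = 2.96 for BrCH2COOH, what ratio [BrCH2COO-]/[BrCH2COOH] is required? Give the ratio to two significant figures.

ratio = 2.4

pH = pKa + log(r) ⇒ log(r) = 3.34 − 2.96 = +0.38
r = [BrCH2COO-]/[BrCH2COOH] = 10^(+0.38) = 2.4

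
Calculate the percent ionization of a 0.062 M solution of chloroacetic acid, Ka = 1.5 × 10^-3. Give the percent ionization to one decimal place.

14.4%

ClCH2COOH ⇌ ClCH2COO- + H+; let x = [H+] at equilibrium.
Ka = x²/(C₀ − x); solving the quadratic gives x = 8.92 × 10^-3 M.
Fraction ionized = 8.92 × 10^-3 / 0.062 = 0.1439 → 14.4%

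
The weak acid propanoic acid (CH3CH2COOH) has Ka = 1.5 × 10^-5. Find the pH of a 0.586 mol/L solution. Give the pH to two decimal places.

pH = 2.53

CH3CH2COOH ⇌ CH3CH2COO- + H+
From the ICE table, Ka = [H+]²/(0.586 − [H+]) = 1.5 × 10^-5.
Assume [H+] ≪ 0.586: [H+] ≈ √(1.5 × 10^-5 × 0.586) = 2.96 × 10^-3 M
([H+]/C₀ = 0.51% < 5%, so the approximation holds.)
pH = −log[H+] = −log(2.96 × 10^-3) = 2.53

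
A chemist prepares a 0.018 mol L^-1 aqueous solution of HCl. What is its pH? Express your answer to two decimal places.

HCl is a strong acid and dissociates completely, so [H+] = 0.018 M.
pH = -log(0.018) = 1.74

pH = 1.74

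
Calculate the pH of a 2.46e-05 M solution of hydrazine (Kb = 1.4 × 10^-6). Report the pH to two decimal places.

pH = 8.72

N2H4 + H2O ⇌ N2H5+ + OH-
Let x = [OH-] at equilibrium. Kb = x²/(2.46e-05 − x).
x is not negligible relative to C₀; solve x² + 1.4e-06·x − 3.44e-11 = 0.
x = (−Kb + √(Kb² + 4·Kb·C₀))/2 = 5.21 × 10^-6 M
pOH = −log(5.21 × 10^-6) = 5.28; pH = 14.00 − 5.28 = 8.72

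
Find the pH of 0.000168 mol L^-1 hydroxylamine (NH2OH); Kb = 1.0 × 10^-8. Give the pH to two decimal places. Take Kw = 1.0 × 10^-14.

NH2OH + H2O ⇌ NH3OH+ + OH-
From the ICE table, Kb = [OH-]²/(0.000168 − [OH-]) = 1.0 × 10^-8.
Assume [OH-] ≪ 0.000168: [OH-] ≈ √(1.0 × 10^-8 × 0.000168) = 1.30 × 10^-6 M
([OH-]/C₀ = 0.77% < 5%, so the approximation holds.)
pOH = 5.89, so pH = 14.00 − pOH = 8.11

pH = 8.11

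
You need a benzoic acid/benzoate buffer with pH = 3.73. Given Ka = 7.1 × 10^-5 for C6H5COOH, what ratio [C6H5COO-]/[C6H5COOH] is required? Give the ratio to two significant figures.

pKa = -log(7.1 × 10^-5) = 4.149
pH = pKa + log(r) ⇒ log(r) = 3.73 − 4.149 = -0.419
r = [C6H5COO-]/[C6H5COOH] = 10^(-0.419) = 0.381

ratio = 0.38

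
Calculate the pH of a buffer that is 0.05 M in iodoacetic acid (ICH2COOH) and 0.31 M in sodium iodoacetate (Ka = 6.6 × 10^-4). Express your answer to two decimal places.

pH = 3.97

pKa = −log(6.6 × 10^-4) = 3.180
pH = pKa + log([A⁻]/[HA]) = 3.180 + log(0.31/0.05)
pH = 3.180 + (+0.792) = 3.97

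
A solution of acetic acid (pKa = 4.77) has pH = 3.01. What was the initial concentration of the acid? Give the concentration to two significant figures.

C₀ = 5.7 × 10^-2 M

[H+] = 10^(-3.01) = 9.77 × 10^-4 M = x
Ka = 10^(−4.77) = 1.70 × 10^-5
Ka = x²/(C₀ − x) ⇒ C₀ = x + x²/Ka
C₀ = 9.77 × 10^-4 + (9.77 × 10^-4)²/(1.70 × 10^-5) = 5.71 × 10^-2 M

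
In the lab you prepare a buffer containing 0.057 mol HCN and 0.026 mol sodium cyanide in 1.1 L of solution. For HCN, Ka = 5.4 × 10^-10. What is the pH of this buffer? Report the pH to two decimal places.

pKa = −log(5.4 × 10^-10) = 9.268
pH = pKa + log([A⁻]/[HA]) = 9.268 + log(0.026/0.057)
pH = 9.268 + (-0.341) = 8.93

pH = 8.93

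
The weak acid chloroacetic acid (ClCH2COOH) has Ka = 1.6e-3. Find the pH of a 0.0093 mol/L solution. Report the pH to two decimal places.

ClCH2COOH ⇌ ClCH2COO- + H+
Ka = x²/(0.0093 − x) = 1.6 × 10^-3
x is not negligible relative to C₀; solve x² + 0.0016·x − 1.49e-05 = 0.
x = [−0.0016 + √(0.0016² + 5.95e-05)]/2 = 3.14 × 10^-3 M
pH = −log(3.14 × 10^-3) = 2.50

pH = 2.50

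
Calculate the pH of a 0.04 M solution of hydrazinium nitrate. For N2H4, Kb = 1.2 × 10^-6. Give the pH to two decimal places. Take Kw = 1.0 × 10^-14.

N2H5+ is the conjugate acid of the weak base N2H4.
Ka = Kw/Kb = 1.0×10^-14 / 1.2 × 10^-6 = 8.33 × 10^-9
Ka = [H+]²/(0.04 − [H+]) = 8.33 × 10^-9
Assume [H+] ≪ 0.04: [H+] ≈ √(8.33 × 10^-9 × 0.04) = 1.83 × 10^-5 M
Check: 0.046% ionized — well under 5%, approximation valid.
pH = −log(1.83 × 10^-5) = 4.74

pH = 4.74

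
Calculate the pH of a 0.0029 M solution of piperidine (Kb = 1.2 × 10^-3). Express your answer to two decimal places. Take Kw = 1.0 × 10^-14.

C5H10NH + H2O ⇌ C5H10NH2+ + OH-
Kb = [OH-]²/(0.0029 − [OH-]) = 1.2 × 10^-3
[OH-] is not negligible relative to C₀; solve [OH-]² + 0.0012·[OH-] − 3.48e-06 = 0.
[OH-] = [−0.0012 + √(0.0012² + 1.39e-05)]/2 = 1.36 × 10^-3 M
pOH = −log(1.36 × 10^-3) = 2.87; pH = 14.00 − 2.87 = 11.13

pH = 11.13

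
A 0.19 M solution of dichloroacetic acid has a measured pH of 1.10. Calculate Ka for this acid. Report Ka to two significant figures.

[H+] = 10^(-1.10) = 7.94 × 10^-2 M
At equilibrium [HA] = 0.19 − 7.94 × 10^-2 = 1.11 × 10^-1 M
Ka = [H+][A-]/[HA] = (7.94 × 10^-2)² / 1.11 × 10^-1 = 5.7 × 10^-2

Ka = 5.7 × 10^-2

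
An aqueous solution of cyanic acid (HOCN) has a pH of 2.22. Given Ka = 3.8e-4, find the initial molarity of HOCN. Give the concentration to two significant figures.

[H+] = 10^(-2.22) = 6.03 × 10^-3 M = x
Ka = x²/(C₀ − x) ⇒ C₀ = x + x²/Ka
C₀ = 6.03 × 10^-3 + (6.03 × 10^-3)²/(3.8 × 10^-4) = 1.02 × 10^-1 M

C₀ = 1.0 × 10^-1 M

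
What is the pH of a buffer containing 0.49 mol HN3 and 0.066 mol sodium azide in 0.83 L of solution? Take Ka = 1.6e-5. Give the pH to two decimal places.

pKa = −log(1.6 × 10^-5) = 4.796
Using pH = pKa + log([base]/[acid]) with [base]/[acid] = 0.066/0.49:
pH = 4.796 + (-0.871) = 3.93

pH = 3.93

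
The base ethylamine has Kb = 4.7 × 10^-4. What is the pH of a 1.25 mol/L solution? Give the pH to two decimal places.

pH = 12.38

C2H5NH2 + H2O ⇌ C2H5NH3+ + OH-
From the ICE table, Kb = [OH-]²/(1.25 − [OH-]) = 4.7 × 10^-4.
Since Kb ≪ C₀, [OH-] ≈ √(Kb·C₀) = 2.42 × 10^-2 M.
([OH-]/C₀ = 1.9% < 5%, so the approximation holds.)
pOH = −log(2.42 × 10^-2) = 1.62; pH = 14.00 − 1.62 = 12.38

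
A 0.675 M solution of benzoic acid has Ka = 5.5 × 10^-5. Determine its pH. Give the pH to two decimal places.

C6H5COOH ⇌ C6H5COO- + H+
Let x = [H+] at equilibrium. Ka = x²/(0.675 − x).
Neglecting x in the denominator: x = √(5.5 × 10^-5 × 0.675) = 6.09 × 10^-3 M
pH = −log(6.09 × 10^-3) = 2.22

pH = 2.22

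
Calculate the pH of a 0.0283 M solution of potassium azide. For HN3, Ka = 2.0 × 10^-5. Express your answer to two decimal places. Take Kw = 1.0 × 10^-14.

pH = 8.58

N3- is the conjugate base of the weak acid HN3.
Kb = Kw/Ka = 1.0×10^-14 / 2.0 × 10^-5 = 5.00 × 10^-10
Kb = [OH-]²/(0.0283 − [OH-]) = 5.00 × 10^-10
Since Kb ≪ C₀, [OH-] ≈ √(Kb·C₀) = 3.76 × 10^-6 M.
([OH-]/C₀ = 0.013% < 5%, so the approximation holds.)
pOH = 5.42, so pH = 14.00 − pOH = 8.58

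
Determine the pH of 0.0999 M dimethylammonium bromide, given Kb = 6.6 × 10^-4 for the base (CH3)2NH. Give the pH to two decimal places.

(CH3)2NH2+ is the conjugate acid of the weak base (CH3)2NH.
Ka = Kw/Kb = 1.0×10^-14 / 6.6 × 10^-4 = 1.52 × 10^-11
From the ICE table, Ka = x²/(0.0999 − x) = 1.52 × 10^-11.
Assume x ≪ 0.0999: x ≈ √(1.52 × 10^-11 × 0.0999) = 1.23 × 10^-6 M
Check: 0.0012% ionized — well under 5%, approximation valid.
pH = −log[H+] = −log(1.23 × 10^-6) = 5.91

pH = 5.91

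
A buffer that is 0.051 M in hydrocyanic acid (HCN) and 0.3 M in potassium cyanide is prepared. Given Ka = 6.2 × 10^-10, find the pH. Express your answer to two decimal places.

pH = 9.98

pKa = −log(6.2 × 10^-10) = 9.208
Henderson–Hasselbalch: pH = pKa + log([CN-]/[HCN]) = 9.208 + log(0.3/0.051)
pH = 9.208 + (+0.770) = 9.98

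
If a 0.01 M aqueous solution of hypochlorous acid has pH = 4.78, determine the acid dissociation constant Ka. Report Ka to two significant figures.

Ka = 2.8 × 10^-8

[H+] = 10^(-4.78) = 1.66 × 10^-5 M
At equilibrium [HA] = 0.01 − 1.66 × 10^-5 = 9.98 × 10^-3 M
Ka = [H+][A-]/[HA] = (1.66 × 10^-5)² / 9.98 × 10^-3 = 2.8 × 10^-8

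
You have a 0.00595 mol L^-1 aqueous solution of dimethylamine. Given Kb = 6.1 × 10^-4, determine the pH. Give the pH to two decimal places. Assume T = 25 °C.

pH = 11.21

(CH3)2NH + H2O ⇌ (CH3)2NH2+ + OH-
Kb = x²/(0.00595 − x) = 6.1 × 10^-4
The 5% rule fails; solving x² + Kb·x − Kb·C₀ = 0 exactly:
x = [−0.00061 + √(0.00061² + 1.45e-05)]/2 = 1.62 × 10^-3 M
pOH = −log(1.62 × 10^-3) = 2.79; pH = 14.00 − 2.79 = 11.21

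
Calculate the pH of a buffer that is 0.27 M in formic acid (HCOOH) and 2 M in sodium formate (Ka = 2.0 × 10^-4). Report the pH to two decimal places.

pH = 4.57

pKa = −log(2.0 × 10^-4) = 3.699
Henderson–Hasselbalch: pH = pKa + log([HCOO-]/[HCOOH]) = 3.699 + log(2/0.27)
pH = 3.699 + (+0.870) = 4.57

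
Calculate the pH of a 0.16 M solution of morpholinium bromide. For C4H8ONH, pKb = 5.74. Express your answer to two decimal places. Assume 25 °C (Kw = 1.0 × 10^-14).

pH = 4.53

C4H8ONH2+ is the conjugate acid of the weak base C4H8ONH.
Kb = 10^(−5.74) = 1.82 × 10^-6
Ka = Kw/Kb = 1.0×10^-14 / 1.82 × 10^-6 = 5.49 × 10^-9
Let x = [H+] at equilibrium. Ka = x²/(0.16 − x).
Since Ka ≪ C₀, x ≈ √(Ka·C₀) = 2.96 × 10^-5 M.
Check: 0.019% ionized — well under 5%, approximation valid.
pH = −log(2.96 × 10^-5) = 4.53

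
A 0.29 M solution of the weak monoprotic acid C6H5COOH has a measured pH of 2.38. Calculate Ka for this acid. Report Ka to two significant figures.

Ka = 6.1 × 10^-5

[H+] = 10^(-2.38) = 4.17 × 10^-3 M
At equilibrium [HA] = 0.29 − 4.17 × 10^-3 = 2.86 × 10^-1 M
Ka = [H+][A-]/[HA] = (4.17 × 10^-3)² / 2.86 × 10^-1 = 6.1 × 10^-5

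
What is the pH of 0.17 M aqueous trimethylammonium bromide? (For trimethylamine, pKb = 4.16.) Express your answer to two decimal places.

(CH3)3NH+ is the conjugate acid of the weak base (CH3)3N.
Kb = 10^(−4.16) = 6.92 × 10^-5
Ka = Kw/Kb = 1.0×10^-14 / 6.92 × 10^-5 = 1.45 × 10^-10
From the ICE table, Ka = [H+]²/(0.17 − [H+]) = 1.45 × 10^-10.
Since Ka ≪ C₀, [H+] ≈ √(Ka·C₀) = 4.96 × 10^-6 M.
pH = −log[H+] = −log(4.96 × 10^-6) = 5.30

pH = 5.30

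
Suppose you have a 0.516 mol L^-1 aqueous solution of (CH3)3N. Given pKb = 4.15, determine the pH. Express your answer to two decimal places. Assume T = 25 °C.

pH = 11.78

(CH3)3N + H2O ⇌ (CH3)3NH+ + OH-
Kb = 10^(−4.15) = 7.08 × 10^-5
Let x = [OH-] at equilibrium. Kb = x²/(0.516 − x).
Assume x ≪ 0.516: x ≈ √(7.08 × 10^-5 × 0.516) = 6.04 × 10^-3 M
pOH = −log(6.04 × 10^-3) = 2.22; pH = 14.00 − 2.22 = 11.78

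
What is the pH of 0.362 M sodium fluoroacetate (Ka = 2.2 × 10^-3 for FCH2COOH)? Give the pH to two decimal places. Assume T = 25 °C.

FCH2COO- is the conjugate base of the weak acid FCH2COOH.
Kb = Kw/Ka = 1.0×10^-14 / 2.2 × 10^-3 = 4.55 × 10^-12
From the ICE table, Kb = x²/(0.362 − x) = 4.55 × 10^-12.
Assume x ≪ 0.362: x ≈ √(4.55 × 10^-12 × 0.362) = 1.28 × 10^-6 M
(x/C₀ = 0.00035% < 5%, so the approximation holds.)
pOH = 5.89, so pH = 14.00 − pOH = 8.11

pH = 8.11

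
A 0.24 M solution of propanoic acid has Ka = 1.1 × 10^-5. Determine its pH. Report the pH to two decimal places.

pH = 2.79

CH3CH2COOH ⇌ CH3CH2COO- + H+
From the ICE table, Ka = [H+]²/(0.24 − [H+]) = 1.1 × 10^-5.
Assume [H+] ≪ 0.24: [H+] ≈ √(1.1 × 10^-5 × 0.24) = 1.62 × 10^-3 M
Check: 0.68% ionized — well under 5%, approximation valid.
pH = −log[H+] = −log(1.62 × 10^-3) = 2.79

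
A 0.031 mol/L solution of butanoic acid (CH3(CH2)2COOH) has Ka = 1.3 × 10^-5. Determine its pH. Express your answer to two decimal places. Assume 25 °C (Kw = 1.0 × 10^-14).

CH3(CH2)2COOH ⇌ CH3(CH2)2COO- + H+
From the ICE table, Ka = x²/(0.031 − x) = 1.3 × 10^-5.
Since Ka ≪ C₀, x ≈ √(Ka·C₀) = 6.35 × 10^-4 M.
(x/C₀ = 2% < 5%, so the approximation holds.)
pH = −log(6.35 × 10^-4) = 3.20

pH = 3.20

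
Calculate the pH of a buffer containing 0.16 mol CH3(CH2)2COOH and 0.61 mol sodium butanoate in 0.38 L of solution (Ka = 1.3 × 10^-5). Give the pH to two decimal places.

pKa = −log(1.3 × 10^-5) = 4.886
Using pH = pKa + log([base]/[acid]) with [base]/[acid] = 0.61/0.16:
pH = 4.886 + (+0.581) = 5.47

pH = 5.47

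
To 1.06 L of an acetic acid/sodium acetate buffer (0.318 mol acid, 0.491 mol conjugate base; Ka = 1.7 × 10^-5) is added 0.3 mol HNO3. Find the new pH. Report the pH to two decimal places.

pH = 4.26

Added H+ converts CH3COO- to CH3COOH: CH3COOH → 0.618 mol, CH3COO- → 0.191 mol.
pKa = −log(1.7 × 10^-5) = 4.770
pH = pKa + log(n_CH3COO-/n_CH3COOH) = 4.770 + log(0.191/0.618) = 4.770 + (-0.510)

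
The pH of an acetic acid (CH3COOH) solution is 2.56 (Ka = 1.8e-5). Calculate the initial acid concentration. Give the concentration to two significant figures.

C₀ = 4.2 × 10^-1 M

[H+] = 10^(-2.56) = 2.75 × 10^-3 M = x
Ka = x²/(C₀ − x) ⇒ C₀ = x + x²/Ka
C₀ = 2.75 × 10^-3 + (2.75 × 10^-3)²/(1.8 × 10^-5) = 4.23 × 10^-1 M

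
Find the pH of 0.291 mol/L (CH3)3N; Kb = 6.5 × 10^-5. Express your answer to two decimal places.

pH = 11.64

(CH3)3N + H2O ⇌ (CH3)3NH+ + OH-
Kb = [OH-]²/(0.291 − [OH-]) = 6.5 × 10^-5
Assume [OH-] ≪ 0.291: [OH-] ≈ √(6.5 × 10^-5 × 0.291) = 4.35 × 10^-3 M
([OH-]/C₀ = 1.5% < 5%, so the approximation holds.)
pOH = 2.36, so pH = 14.00 − pOH = 11.64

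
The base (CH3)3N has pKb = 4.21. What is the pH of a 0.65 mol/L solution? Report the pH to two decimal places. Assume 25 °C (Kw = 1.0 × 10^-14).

(CH3)3N + H2O ⇌ (CH3)3NH+ + OH-
Kb = 10^(−4.21) = 6.17 × 10^-5
From the ICE table, Kb = x²/(0.65 − x) = 6.17 × 10^-5.
Since Kb ≪ C₀, x ≈ √(Kb·C₀) = 6.33 × 10^-3 M.
(x/C₀ = 0.97% < 5%, so the approximation holds.)
pOH = −log(6.33 × 10^-3) = 2.20; pH = 14.00 − 2.20 = 11.80

pH = 11.80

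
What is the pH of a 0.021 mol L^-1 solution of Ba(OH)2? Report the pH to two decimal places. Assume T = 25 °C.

pH = 12.62

Ba(OH)2 is a strong base (each formula unit releases 2 OH-); [OH-] = 0.042 M.
pOH = -log(0.042) = 1.38
pH = 14.00 - 1.38 = 12.62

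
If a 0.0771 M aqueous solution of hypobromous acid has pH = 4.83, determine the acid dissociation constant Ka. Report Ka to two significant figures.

[H+] = 10^(-4.83) = 1.48 × 10^-5 M
At equilibrium [HA] = 0.0771 − 1.48 × 10^-5 = 7.71 × 10^-2 M
Ka = [H+][A-]/[HA] = (1.48 × 10^-5)² / 7.71 × 10^-2 = 2.8 × 10^-9

Ka = 2.8 × 10^-9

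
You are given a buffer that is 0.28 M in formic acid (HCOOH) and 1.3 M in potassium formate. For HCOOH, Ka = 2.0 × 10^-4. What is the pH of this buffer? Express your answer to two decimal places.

pKa = −log(2.0 × 10^-4) = 3.699
Using pH = pKa + log([base]/[acid]) with [base]/[acid] = 1.3/0.28:
pH = 3.699 + (+0.667) = 4.37

pH = 4.37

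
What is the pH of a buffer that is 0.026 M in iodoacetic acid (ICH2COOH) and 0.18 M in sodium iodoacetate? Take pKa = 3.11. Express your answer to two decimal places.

pH = 3.95

Henderson–Hasselbalch: pH = pKa + log([ICH2COO-]/[ICH2COOH]) = 3.11 + log(0.18/0.026)
pH = 3.11 + (+0.840) = 3.95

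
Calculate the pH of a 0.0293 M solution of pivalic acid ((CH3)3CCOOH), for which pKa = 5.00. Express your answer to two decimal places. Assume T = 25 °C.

pH = 3.27

(CH3)3CCOOH ⇌ (CH3)3CCOO- + H+
Ka = 10^(−5.00) = 1.00 × 10^-5
Ka = x²/(0.0293 − x) = 1.00 × 10^-5
Since Ka ≪ C₀, x ≈ √(Ka·C₀) = 5.41 × 10^-4 M.
pH = −log(5.41 × 10^-4) = 3.27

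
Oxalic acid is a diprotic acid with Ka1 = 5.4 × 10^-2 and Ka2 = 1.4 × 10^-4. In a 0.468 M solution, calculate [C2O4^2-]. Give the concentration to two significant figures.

1.4 × 10^-4 M

First ionization gives [H+] ≈ [HC2O4-] = 1.34 × 10^-1 M.
Second step: Ka2 = [H+][C2O4^2-]/[HC2O4-] ≈ [C2O4^2-] (since [H+] ≈ [HC2O4-]).
So [C2O4^2-] ≈ Ka2.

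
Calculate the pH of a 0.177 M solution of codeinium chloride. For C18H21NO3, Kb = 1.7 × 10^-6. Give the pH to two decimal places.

pH = 4.49

C18H22NO3+ is the conjugate acid of the weak base C18H21NO3.
Ka = Kw/Kb = 1.0×10^-14 / 1.7 × 10^-6 = 5.88 × 10^-9
Ka = x²/(0.177 − x) = 5.88 × 10^-9
Since Ka ≪ C₀, x ≈ √(Ka·C₀) = 3.23 × 10^-5 M.
pH = −log[H+] = −log(3.23 × 10^-5) = 4.49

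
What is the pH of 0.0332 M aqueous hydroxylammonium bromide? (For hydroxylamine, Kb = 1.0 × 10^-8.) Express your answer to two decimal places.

pH = 3.74

NH3OH+ is the conjugate acid of the weak base NH2OH.
Ka = Kw/Kb = 1.0×10^-14 / 1.0 × 10^-8 = 1.00 × 10^-6
From the ICE table, Ka = x²/(0.0332 − x) = 1.00 × 10^-6.
Assume x ≪ 0.0332: x ≈ √(1.00 × 10^-6 × 0.0332) = 1.82 × 10^-4 M
(x/C₀ = 0.55% < 5%, so the approximation holds.)
pH = −log(1.82 × 10^-4) = 3.74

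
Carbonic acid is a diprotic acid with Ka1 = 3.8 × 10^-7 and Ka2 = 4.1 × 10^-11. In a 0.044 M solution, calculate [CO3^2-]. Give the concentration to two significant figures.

4.1 × 10^-11 M

First ionization gives [H+] ≈ [HCO3-] = 1.29 × 10^-4 M.
Second step: Ka2 = [H+][CO3^2-]/[HCO3-] ≈ [CO3^2-] (since [H+] ≈ [HCO3-]).
So [CO3^2-] ≈ Ka2.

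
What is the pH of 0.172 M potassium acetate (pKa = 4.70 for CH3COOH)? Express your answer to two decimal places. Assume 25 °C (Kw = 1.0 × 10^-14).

pH = 8.97

CH3COO- is the conjugate base of the weak acid CH3COOH.
Ka = 10^(−4.70) = 2.00 × 10^-5
Kb = Kw/Ka = 1.0×10^-14 / 2.00 × 10^-5 = 5.00 × 10^-10
From the ICE table, Kb = x²/(0.172 − x) = 5.00 × 10^-10.
Neglecting x in the denominator: x = √(5.00 × 10^-10 × 0.172) = 9.27 × 10^-6 M
pOH = −log(9.27 × 10^-6) = 5.03; pH = 14.00 − 5.03 = 8.97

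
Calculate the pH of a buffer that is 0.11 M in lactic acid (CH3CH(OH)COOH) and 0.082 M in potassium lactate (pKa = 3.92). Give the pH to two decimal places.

pH = 3.79

pH = pKa + log([A⁻]/[HA]) = 3.92 + log(0.082/0.11)
pH = 3.92 + (-0.128) = 3.79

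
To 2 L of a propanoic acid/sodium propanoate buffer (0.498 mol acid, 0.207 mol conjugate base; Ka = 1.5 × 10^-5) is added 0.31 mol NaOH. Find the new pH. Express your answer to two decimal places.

OH- converts CH3CH2COOH to CH3CH2COO-: CH3CH2COOH → 0.188 mol, CH3CH2COO- → 0.517 mol.
pKa = −log(1.5 × 10^-5) = 4.824
pH = pKa + log(n_CH3CH2COO-/n_CH3CH2COOH) = 4.824 + log(0.517/0.188) = 4.824 + (+0.439)

pH = 5.26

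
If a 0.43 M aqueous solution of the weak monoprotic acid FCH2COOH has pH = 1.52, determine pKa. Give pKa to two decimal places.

pKa = 2.64

[H+] = 10^(-1.52) = 3.02 × 10^-2 M
At equilibrium [HA] = 0.43 − 3.02 × 10^-2 = 4.00 × 10^-1 M
Ka = [H+][A-]/[HA] = (3.02 × 10^-2)² / 4.00 × 10^-1 = 2.28 × 10^-3
pKa = -log(2.28 × 10^-3) = 2.64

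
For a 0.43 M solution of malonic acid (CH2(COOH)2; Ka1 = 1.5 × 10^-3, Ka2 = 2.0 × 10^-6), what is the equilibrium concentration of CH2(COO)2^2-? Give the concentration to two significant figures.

First ionization gives [H+] ≈ [CH2(COOH)COO-] = 2.47 × 10^-2 M.
Second step: Ka2 = [H+][CH2(COO)2^2-]/[CH2(COOH)COO-] ≈ [CH2(COO)2^2-] (since [H+] ≈ [CH2(COOH)COO-]).
So [CH2(COO)2^2-] ≈ Ka2.

2.0 × 10^-6 M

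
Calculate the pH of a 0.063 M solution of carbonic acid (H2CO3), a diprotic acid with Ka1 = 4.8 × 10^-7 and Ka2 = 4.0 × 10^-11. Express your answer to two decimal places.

Ka1 ≫ Ka2, so treat the first dissociation as the only significant source of H+.
Ka1 = x²/(0.063 − x) = 4.8 × 10^-7
x ≈ √(4.8 × 10^-7 × 0.063) = 1.74 × 10^-4 M
pH = −log(1.74 × 10^-4) = 3.76

pH = 3.76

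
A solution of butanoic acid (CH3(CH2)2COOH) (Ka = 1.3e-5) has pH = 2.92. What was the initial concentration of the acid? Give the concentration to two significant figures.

[H+] = 10^(-2.92) = 1.20 × 10^-3 M = x
Ka = x²/(C₀ − x) ⇒ C₀ = x + x²/Ka
C₀ = 1.20 × 10^-3 + (1.20 × 10^-3)²/(1.3 × 10^-5) = 1.12 × 10^-1 M

C₀ = 1.1 × 10^-1 M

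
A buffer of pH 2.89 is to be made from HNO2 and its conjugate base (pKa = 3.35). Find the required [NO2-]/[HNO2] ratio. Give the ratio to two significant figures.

ratio = 0.35

pH = pKa + log(r) ⇒ log(r) = 2.89 − 3.35 = -0.46
r = [NO2-]/[HNO2] = 10^(-0.46) = 0.347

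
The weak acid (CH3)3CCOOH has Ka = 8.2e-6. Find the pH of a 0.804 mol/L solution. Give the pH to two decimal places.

pH = 2.59

(CH3)3CCOOH ⇌ (CH3)3CCOO- + H+
Ka = x²/(0.804 − x) = 8.2 × 10^-6
Assume x ≪ 0.804: x ≈ √(8.2 × 10^-6 × 0.804) = 2.57 × 10^-3 M
(x/C₀ = 0.32% < 5%, so the approximation holds.)
pH = −log(2.57 × 10^-3) = 2.59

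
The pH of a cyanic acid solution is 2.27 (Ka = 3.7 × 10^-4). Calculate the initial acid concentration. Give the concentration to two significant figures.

[H+] = 10^(-2.27) = 5.37 × 10^-3 M = x
Ka = x²/(C₀ − x) ⇒ C₀ = x + x²/Ka
C₀ = 5.37 × 10^-3 + (5.37 × 10^-3)²/(3.7 × 10^-4) = 8.33 × 10^-2 M

C₀ = 8.3 × 10^-2 M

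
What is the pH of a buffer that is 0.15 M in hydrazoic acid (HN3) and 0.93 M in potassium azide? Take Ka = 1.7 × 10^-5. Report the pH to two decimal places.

pH = 5.56

pKa = −log(1.7 × 10^-5) = 4.770
Using pH = pKa + log([base]/[acid]) with [base]/[acid] = 0.93/0.15:
pH = 4.770 + (+0.792) = 5.56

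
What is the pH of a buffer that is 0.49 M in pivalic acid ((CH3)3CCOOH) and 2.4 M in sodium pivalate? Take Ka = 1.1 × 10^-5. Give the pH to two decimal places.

pKa = −log(1.1 × 10^-5) = 4.959
pH = pKa + log([A⁻]/[HA]) = 4.959 + log(2.4/0.49)
pH = 4.959 + (+0.690) = 5.65

pH = 5.65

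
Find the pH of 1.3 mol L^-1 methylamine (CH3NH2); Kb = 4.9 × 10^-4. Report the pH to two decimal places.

pH = 12.40

CH3NH2 + H2O ⇌ CH3NH3+ + OH-
Kb = x²/(1.3 − x) = 4.9 × 10^-4
Neglecting x in the denominator: x = √(4.9 × 10^-4 × 1.3) = 2.52 × 10^-2 M
pOH = 1.60, so pH = 14.00 − pOH = 12.40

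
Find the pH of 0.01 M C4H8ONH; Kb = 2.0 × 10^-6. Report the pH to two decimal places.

pH = 10.15

C4H8ONH + H2O ⇌ C4H8ONH2+ + OH-
From the ICE table, Kb = [OH-]²/(0.01 − [OH-]) = 2.0 × 10^-6.
Neglecting [OH-] in the denominator: [OH-] = √(2.0 × 10^-6 × 0.01) = 1.41 × 10^-4 M
([OH-]/C₀ = 1.4% < 5%, so the approximation holds.)
pOH = −log(1.41 × 10^-4) = 3.85; pH = 14.00 − 3.85 = 10.15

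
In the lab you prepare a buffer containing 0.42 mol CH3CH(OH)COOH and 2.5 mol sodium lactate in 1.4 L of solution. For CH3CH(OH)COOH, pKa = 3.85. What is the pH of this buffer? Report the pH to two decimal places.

Henderson–Hasselbalch: pH = pKa + log([CH3CH(OH)COO-]/[CH3CH(OH)COOH]) = 3.85 + log(2.5/0.42)
pH = 3.85 + (+0.775) = 4.62

pH = 4.62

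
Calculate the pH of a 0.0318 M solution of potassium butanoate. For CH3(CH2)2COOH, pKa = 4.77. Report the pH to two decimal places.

CH3(CH2)2COO- is the conjugate base of the weak acid CH3(CH2)2COOH.
Ka = 10^(−4.77) = 1.70 × 10^-5
Kb = Kw/Ka = 1.0×10^-14 / 1.70 × 10^-5 = 5.88 × 10^-10
Kb = [OH-]²/(0.0318 − [OH-]) = 5.88 × 10^-10
Neglecting [OH-] in the denominator: [OH-] = √(5.88 × 10^-10 × 0.0318) = 4.32 × 10^-6 M
pOH = −log(4.32 × 10^-6) = 5.36; pH = 14.00 − 5.36 = 8.64

pH = 8.64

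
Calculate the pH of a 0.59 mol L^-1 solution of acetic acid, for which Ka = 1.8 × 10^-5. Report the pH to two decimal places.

pH = 2.49

CH3COOH ⇌ CH3COO- + H+
Ka = [H+]²/(0.59 − [H+]) = 1.8 × 10^-5
Neglecting [H+] in the denominator: [H+] = √(1.8 × 10^-5 × 0.59) = 3.26 × 10^-3 M
([H+]/C₀ = 0.55% < 5%, so the approximation holds.)
pH = −log[H+] = −log(3.26 × 10^-3) = 2.49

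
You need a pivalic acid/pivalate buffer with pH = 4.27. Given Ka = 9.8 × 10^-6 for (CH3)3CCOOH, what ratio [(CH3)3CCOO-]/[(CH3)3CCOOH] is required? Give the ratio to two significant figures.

ratio = 0.18

pKa = -log(9.8 × 10^-6) = 5.009
pH = pKa + log(r) ⇒ log(r) = 4.27 − 5.009 = -0.739
r = [(CH3)3CCOO-]/[(CH3)3CCOOH] = 10^(-0.739) = 0.182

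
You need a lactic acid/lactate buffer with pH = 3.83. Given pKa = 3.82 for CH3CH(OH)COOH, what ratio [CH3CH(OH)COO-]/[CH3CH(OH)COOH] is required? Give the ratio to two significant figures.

pH = pKa + log(r) ⇒ log(r) = 3.83 − 3.82 = +0.01
r = [CH3CH(OH)COO-]/[CH3CH(OH)COOH] = 10^(+0.01) = 1.02

ratio = 1.0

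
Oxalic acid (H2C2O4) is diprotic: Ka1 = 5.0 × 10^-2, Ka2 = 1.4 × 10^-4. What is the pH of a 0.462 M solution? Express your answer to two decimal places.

pH = 0.89

Ka1 ≫ Ka2, so treat the first dissociation as the only significant source of H+.
Ka1 = x²/(0.462 − x) = 5.0 × 10^-2
Solving the quadratic: x = (−Ka1 + √(Ka1² + 4·Ka1·C₀))/2 = 1.29 × 10^-1 M
pH = −log(1.29 × 10^-1) = 0.89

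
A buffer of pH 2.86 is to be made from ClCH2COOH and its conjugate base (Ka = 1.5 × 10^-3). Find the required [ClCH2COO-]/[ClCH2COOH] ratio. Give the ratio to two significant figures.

pKa = -log(1.5 × 10^-3) = 2.824
pH = pKa + log(r) ⇒ log(r) = 2.86 − 2.824 = +0.036
r = [ClCH2COO-]/[ClCH2COOH] = 10^(+0.036) = 1.09

ratio = 1.1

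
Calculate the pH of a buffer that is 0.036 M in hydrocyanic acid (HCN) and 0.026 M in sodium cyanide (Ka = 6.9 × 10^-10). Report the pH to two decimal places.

pH = 9.02

pKa = −log(6.9 × 10^-10) = 9.161
pH = pKa + log([A⁻]/[HA]) = 9.161 + log(0.026/0.036)
pH = 9.161 + (-0.141) = 9.02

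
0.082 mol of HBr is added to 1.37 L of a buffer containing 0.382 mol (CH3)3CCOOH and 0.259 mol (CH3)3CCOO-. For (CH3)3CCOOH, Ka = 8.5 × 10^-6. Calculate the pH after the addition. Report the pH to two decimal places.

Added H+ converts (CH3)3CCOO- to (CH3)3CCOOH: (CH3)3CCOOH → 0.464 mol, (CH3)3CCOO- → 0.177 mol.
pKa = −log(8.5 × 10^-6) = 5.071
pH = pKa + log([A⁻]/[HA]) = 5.071 + log(0.177/0.464) = 5.071 -0.419

pH = 4.65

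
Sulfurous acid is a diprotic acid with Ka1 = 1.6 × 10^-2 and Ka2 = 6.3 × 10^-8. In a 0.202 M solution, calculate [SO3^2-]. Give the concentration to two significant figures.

6.3 × 10^-8 M

First ionization gives [H+] ≈ [HSO3-] = 4.94 × 10^-2 M.
Second step: Ka2 = [H+][SO3^2-]/[HSO3-] ≈ [SO3^2-] (since [H+] ≈ [HSO3-]).
So [SO3^2-] ≈ Ka2.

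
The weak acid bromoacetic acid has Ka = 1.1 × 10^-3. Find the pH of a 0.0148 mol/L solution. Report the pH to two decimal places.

pH = 2.45

BrCH2COOH ⇌ BrCH2COO- + H+
Ka = x²/(0.0148 − x) = 1.1 × 10^-3
The 5% rule fails; solving x² + Ka·x − Ka·C₀ = 0 exactly:
x = (−Ka + √(Ka² + 4·Ka·C₀))/2 = 3.52 × 10^-3 M
pH = −log[H+] = −log(3.52 × 10^-3) = 2.45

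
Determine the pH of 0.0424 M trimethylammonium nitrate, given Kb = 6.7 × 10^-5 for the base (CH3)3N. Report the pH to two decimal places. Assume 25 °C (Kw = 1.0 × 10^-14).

(CH3)3NH+ is the conjugate acid of the weak base (CH3)3N.
Ka = Kw/Kb = 1.0×10^-14 / 6.7 × 10^-5 = 1.49 × 10^-10
Let x = [H+] at equilibrium. Ka = x²/(0.0424 − x).
Assume x ≪ 0.0424: x ≈ √(1.49 × 10^-10 × 0.0424) = 2.51 × 10^-6 M
(x/C₀ = 0.0059% < 5%, so the approximation holds.)
pH = −log(2.51 × 10^-6) = 5.60

pH = 5.60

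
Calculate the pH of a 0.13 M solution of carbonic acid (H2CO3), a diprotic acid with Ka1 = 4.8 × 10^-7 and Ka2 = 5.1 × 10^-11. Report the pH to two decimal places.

Ka1 ≫ Ka2, so treat the first dissociation as the only significant source of H+.
Ka1 = x²/(0.13 − x) = 4.8 × 10^-7
x ≈ √(4.8 × 10^-7 × 0.13) = 2.50 × 10^-4 M
pH = −log(2.50 × 10^-4) = 3.60

pH = 3.60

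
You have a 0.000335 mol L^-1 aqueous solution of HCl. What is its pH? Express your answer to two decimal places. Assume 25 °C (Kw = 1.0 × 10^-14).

HCl is a strong acid and dissociates completely, so [H+] = 0.000335 M.
pH = -log(0.000335) = 3.47

pH = 3.47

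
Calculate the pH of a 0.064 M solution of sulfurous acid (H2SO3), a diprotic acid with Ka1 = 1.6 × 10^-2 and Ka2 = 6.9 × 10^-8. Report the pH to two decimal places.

Since Ka1 ≫ Ka2, the first ionization dominates [H+].
Ka1 = x²/(0.064 − x) = 1.6 × 10^-2
Solving the quadratic: x = (−Ka1 + √(Ka1² + 4·Ka1·C₀))/2 = 2.50 × 10^-2 M
pH = −log(2.50 × 10^-2) = 1.60

pH = 1.60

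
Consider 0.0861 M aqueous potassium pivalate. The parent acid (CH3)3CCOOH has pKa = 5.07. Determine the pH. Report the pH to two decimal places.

(CH3)3CCOO- is the conjugate base of the weak acid (CH3)3CCOOH.
Ka = 10^(−5.07) = 8.51 × 10^-6
Kb = Kw/Ka = 1.0×10^-14 / 8.51 × 10^-6 = 1.18 × 10^-9
From the ICE table, Kb = [OH-]²/(0.0861 − [OH-]) = 1.18 × 10^-9.
Since Kb ≪ C₀, [OH-] ≈ √(Kb·C₀) = 1.01 × 10^-5 M.
Check: 0.012% ionized — well under 5%, approximation valid.
pOH = 5.00, so pH = 14.00 − pOH = 9.00

pH = 9.00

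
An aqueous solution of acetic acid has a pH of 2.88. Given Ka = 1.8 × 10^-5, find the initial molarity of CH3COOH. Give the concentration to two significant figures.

C₀ = 9.8 × 10^-2 M

[H+] = 10^(-2.88) = 1.32 × 10^-3 M = x
Ka = x²/(C₀ − x) ⇒ C₀ = x + x²/Ka
C₀ = 1.32 × 10^-3 + (1.32 × 10^-3)²/(1.8 × 10^-5) = 9.81 × 10^-2 M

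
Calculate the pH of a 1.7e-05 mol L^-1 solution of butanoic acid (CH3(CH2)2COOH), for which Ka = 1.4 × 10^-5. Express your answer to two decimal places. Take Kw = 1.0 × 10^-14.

pH = 5.00

CH3(CH2)2COOH ⇌ CH3(CH2)2COO- + H+
From the ICE table, Ka = [H+]²/(1.7e-05 − [H+]) = 1.4 × 10^-5.
Here C₀/Ka ≈ 1.21, so the small-[H+] approximation fails. Use the quadratic:
[H+] = [−1.4e-05 + √(1.4e-05² + 9.52e-10)]/2 = 9.94 × 10^-6 M
pH = −log(9.94 × 10^-6) = 5.00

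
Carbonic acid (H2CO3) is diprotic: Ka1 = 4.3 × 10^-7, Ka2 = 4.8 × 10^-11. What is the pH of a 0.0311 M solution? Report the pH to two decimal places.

pH = 3.94

Since Ka1 ≫ Ka2, the first ionization dominates [H+].
Ka1 = x²/(0.0311 − x) = 4.3 × 10^-7
x ≈ √(4.3 × 10^-7 × 0.0311) = 1.16 × 10^-4 M
pH = −log(1.16 × 10^-4) = 3.94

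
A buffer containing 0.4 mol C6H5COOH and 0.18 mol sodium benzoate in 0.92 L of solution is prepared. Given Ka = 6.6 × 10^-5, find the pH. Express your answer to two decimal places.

pKa = −log(6.6 × 10^-5) = 4.180
Using pH = pKa + log([base]/[acid]) with [base]/[acid] = 0.18/0.4:
pH = 4.180 + (-0.347) = 3.83

pH = 3.83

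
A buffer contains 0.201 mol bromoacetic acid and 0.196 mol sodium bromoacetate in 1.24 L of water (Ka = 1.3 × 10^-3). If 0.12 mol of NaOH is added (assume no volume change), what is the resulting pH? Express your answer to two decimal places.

After neutralization: n(BrCH2COOH) = 0.081 mol, n(BrCH2COO-) = 0.316 mol.
pKa = −log(1.3 × 10^-3) = 2.886
Henderson–Hasselbalch with mole ratio 0.316/0.081: pH = 2.886 + (+0.591)

pH = 3.48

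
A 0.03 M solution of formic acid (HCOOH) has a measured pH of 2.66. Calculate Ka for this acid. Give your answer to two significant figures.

[H+] = 10^(-2.66) = 2.19 × 10^-3 M
At equilibrium [HA] = 0.03 − 2.19 × 10^-3 = 2.78 × 10^-2 M
Ka = [H+][A-]/[HA] = (2.19 × 10^-3)² / 2.78 × 10^-2 = 1.7 × 10^-4

Ka = 1.7 × 10^-4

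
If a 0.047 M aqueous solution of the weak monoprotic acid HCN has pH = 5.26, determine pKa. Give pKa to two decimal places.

[H+] = 10^(-5.26) = 5.50 × 10^-6 M
At equilibrium [HA] = 0.047 − 5.50 × 10^-6 = 4.70 × 10^-2 M
Ka = [H+][A-]/[HA] = (5.50 × 10^-6)² / 4.70 × 10^-2 = 6.44 × 10^-10
pKa = -log(6.44 × 10^-10) = 9.19

pKa = 9.19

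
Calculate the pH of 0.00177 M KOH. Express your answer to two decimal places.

pH = 11.25

KOH is a strong base; [OH-] = 0.00177 M.
pOH = -log(0.00177) = 2.75
pH = 14.00 - 2.75 = 11.25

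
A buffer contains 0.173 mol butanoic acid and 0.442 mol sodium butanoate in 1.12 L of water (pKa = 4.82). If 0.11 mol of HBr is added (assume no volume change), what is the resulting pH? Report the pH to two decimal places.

After neutralization: n(CH3(CH2)2COOH) = 0.283 mol, n(CH3(CH2)2COO-) = 0.332 mol.
pH = pKa + log([A⁻]/[HA]) = 4.82 + log(0.332/0.283) = 4.82 +0.069

pH = 4.89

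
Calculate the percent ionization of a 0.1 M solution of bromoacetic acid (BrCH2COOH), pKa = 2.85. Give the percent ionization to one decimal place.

11.2%

BrCH2COOH ⇌ BrCH2COO- + H+; let x = [H+] at equilibrium.
Ka = 10^(−2.85) = 1.41 × 10^-3
Solve x² + 0.00141x − 0.000141 = 0 → x = 1.12 × 10^-2 M
% ionization = x/C₀ × 100% = 1.12 × 10^-2/0.1 × 100% = 11.2%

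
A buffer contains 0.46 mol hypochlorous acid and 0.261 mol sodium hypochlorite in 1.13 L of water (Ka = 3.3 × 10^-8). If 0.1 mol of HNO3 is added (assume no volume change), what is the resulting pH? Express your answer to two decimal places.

pH = 6.94

After neutralization: n(HOCl) = 0.56 mol, n(OCl-) = 0.161 mol.
pKa = −log(3.3 × 10^-8) = 7.481
Henderson–Hasselbalch with mole ratio 0.161/0.56: pH = 7.481 + (-0.541)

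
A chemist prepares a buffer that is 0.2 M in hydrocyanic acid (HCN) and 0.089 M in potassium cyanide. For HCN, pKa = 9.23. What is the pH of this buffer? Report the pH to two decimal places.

pH = 8.88

pH = pKa + log([A⁻]/[HA]) = 9.23 + log(0.089/0.2)
pH = 9.23 + (-0.352) = 8.88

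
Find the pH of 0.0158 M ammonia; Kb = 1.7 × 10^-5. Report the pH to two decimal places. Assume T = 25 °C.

pH = 10.71

NH3 + H2O ⇌ NH4+ + OH-
From the ICE table, Kb = [OH-]²/(0.0158 − [OH-]) = 1.7 × 10^-5.
Since Kb ≪ C₀, [OH-] ≈ √(Kb·C₀) = 5.18 × 10^-4 M.
([OH-]/C₀ = 3.3% < 5%, so the approximation holds.)
pOH = 3.29, so pH = 14.00 − pOH = 10.71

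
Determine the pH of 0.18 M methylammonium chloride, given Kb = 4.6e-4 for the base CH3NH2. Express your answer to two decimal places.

pH = 5.70

CH3NH3+ is the conjugate acid of the weak base CH3NH2.
Ka = Kw/Kb = 1.0×10^-14 / 4.6 × 10^-4 = 2.17 × 10^-11
Ka = [H+]²/(0.18 − [H+]) = 2.17 × 10^-11
Since Ka ≪ C₀, [H+] ≈ √(Ka·C₀) = 1.98 × 10^-6 M.
([H+]/C₀ = 0.0011% < 5%, so the approximation holds.)
pH = −log[H+] = −log(1.98 × 10^-6) = 5.70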